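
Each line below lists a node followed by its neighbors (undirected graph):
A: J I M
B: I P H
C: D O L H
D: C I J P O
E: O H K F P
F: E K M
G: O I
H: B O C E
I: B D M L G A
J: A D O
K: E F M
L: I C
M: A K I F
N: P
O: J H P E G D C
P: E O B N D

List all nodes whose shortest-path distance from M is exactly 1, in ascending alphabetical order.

A, F, I, K

Level 0: M
Level 1: A, F, I, K
Level 2: B, D, E, G, J, L
Level 3: C, H, O, P
Level 4: N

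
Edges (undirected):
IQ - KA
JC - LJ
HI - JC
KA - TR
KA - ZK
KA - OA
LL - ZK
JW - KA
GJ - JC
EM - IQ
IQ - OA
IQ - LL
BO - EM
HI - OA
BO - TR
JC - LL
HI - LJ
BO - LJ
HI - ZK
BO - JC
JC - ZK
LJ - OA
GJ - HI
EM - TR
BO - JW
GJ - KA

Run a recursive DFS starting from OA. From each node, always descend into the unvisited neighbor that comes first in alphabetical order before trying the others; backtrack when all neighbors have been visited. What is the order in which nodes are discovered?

OA → HI → GJ → JC → BO → EM → IQ → KA → JW → TR → ZK → LL → LJ

Visit OA
OA → HI
HI → GJ
GJ → JC
JC → BO
BO → EM
EM → IQ
IQ → KA
KA → JW
KA → TR
KA → ZK
ZK → LL
BO → LJ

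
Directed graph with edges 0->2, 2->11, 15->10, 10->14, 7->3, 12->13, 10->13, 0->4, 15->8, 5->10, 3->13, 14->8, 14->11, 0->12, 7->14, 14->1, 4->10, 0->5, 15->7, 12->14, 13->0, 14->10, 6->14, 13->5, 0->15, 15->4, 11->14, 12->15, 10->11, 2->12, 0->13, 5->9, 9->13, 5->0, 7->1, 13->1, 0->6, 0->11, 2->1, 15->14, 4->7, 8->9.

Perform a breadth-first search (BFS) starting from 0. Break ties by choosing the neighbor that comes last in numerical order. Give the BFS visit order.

Visit 0; enqueue 15, 13, 12, 11, 6, 5, 4, 2 → queue [15, 13, 12, 11, 6, 5, 4, 2]
Visit 15; enqueue 14, 10, 8, 7 → queue [13, 12, 11, 6, 5, 4, 2, 14, 10, 8, 7]
Visit 13; enqueue 1 → queue [12, 11, 6, 5, 4, 2, 14, 10, 8, 7, 1]
Visit 12 → queue [11, 6, 5, 4, 2, 14, 10, 8, 7, 1]
Visit 11 → queue [6, 5, 4, 2, 14, 10, 8, 7, 1]
Visit 6 → queue [5, 4, 2, 14, 10, 8, 7, 1]
Visit 5; enqueue 9 → queue [4, 2, 14, 10, 8, 7, 1, 9]
Visit 4 → queue [2, 14, 10, 8, 7, 1, 9]
Visit 2 → queue [14, 10, 8, 7, 1, 9]
Visit 14 → queue [10, 8, 7, 1, 9]
Visit 10 → queue [8, 7, 1, 9]
Visit 8 → queue [7, 1, 9]
Visit 7; enqueue 3 → queue [1, 9, 3]
Visit 1 → queue [9, 3]
Visit 9 → queue [3]
Visit 3 → queue []

0, 15, 13, 12, 11, 6, 5, 4, 2, 14, 10, 8, 7, 1, 9, 3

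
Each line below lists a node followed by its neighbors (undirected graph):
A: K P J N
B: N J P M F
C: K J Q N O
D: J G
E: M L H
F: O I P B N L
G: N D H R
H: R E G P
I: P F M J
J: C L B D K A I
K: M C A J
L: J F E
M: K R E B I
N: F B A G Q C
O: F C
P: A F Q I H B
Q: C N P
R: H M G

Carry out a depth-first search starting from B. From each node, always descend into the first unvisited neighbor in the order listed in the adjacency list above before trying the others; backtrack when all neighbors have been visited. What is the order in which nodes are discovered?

B → N → F → O → C → K → M → R → H → E → L → J → D → G → A → P → Q → I

Visit B
B → N
N → F
F → O
O → C
C → K
K → M
M → R
R → H
H → E
E → L
L → J
J → D
D → G
J → A
A → P
P → Q
P → I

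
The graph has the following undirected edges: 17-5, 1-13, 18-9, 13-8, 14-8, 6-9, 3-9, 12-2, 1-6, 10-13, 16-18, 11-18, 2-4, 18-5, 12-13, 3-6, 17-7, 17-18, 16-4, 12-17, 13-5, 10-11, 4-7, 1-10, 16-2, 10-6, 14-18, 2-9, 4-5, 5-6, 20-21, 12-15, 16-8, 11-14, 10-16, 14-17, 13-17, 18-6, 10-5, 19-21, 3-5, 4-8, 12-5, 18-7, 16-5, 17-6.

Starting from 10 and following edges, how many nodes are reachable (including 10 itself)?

18

BFS from 10 visits: 10, 1, 5, 6, 11, 13, 16, 3, 4, 12, 17, 18, 9, 14, 8, 2, 7, 15
Reachable nodes: 18 of 21 total.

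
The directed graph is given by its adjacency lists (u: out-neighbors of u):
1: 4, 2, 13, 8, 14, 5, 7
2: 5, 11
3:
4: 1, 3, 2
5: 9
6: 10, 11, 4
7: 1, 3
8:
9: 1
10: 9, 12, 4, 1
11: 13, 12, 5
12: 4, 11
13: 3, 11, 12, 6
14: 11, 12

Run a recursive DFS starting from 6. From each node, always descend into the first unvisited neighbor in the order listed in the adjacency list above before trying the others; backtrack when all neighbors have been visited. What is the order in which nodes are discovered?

6, 10, 9, 1, 4, 3, 2, 5, 11, 13, 12, 8, 14, 7

Visit 6
6 → 10
10 → 9
9 → 1
1 → 4
4 → 3
4 → 2
2 → 5
2 → 11
11 → 13
13 → 12
1 → 8
1 → 14
1 → 7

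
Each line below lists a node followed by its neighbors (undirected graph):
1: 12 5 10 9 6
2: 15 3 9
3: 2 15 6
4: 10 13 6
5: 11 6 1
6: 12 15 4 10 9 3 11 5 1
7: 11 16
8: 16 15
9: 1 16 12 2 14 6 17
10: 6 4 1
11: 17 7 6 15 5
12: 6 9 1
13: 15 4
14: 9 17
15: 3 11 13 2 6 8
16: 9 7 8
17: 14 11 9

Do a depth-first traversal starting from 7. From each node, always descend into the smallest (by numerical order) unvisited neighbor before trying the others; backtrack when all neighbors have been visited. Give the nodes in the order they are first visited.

7, 11, 5, 1, 6, 3, 2, 9, 12, 14, 17, 16, 8, 15, 13, 4, 10

Visit 7
7 → 11
11 → 5
5 → 1
1 → 6
6 → 3
3 → 2
2 → 9
9 → 12
9 → 14
14 → 17
9 → 16
16 → 8
8 → 15
15 → 13
13 → 4
4 → 10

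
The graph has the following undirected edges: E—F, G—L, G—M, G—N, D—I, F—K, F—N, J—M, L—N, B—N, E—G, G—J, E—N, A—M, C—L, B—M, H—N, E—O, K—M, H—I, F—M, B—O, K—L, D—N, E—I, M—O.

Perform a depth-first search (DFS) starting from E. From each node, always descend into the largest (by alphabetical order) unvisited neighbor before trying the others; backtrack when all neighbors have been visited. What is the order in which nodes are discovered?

E -> O -> M -> K -> L -> N -> H -> I -> D -> G -> J -> F -> B -> C -> A

Visit E
E → O
O → M
M → K
K → L
L → N
N → H
H → I
I → D
N → G
G → J
N → F
N → B
L → C
M → A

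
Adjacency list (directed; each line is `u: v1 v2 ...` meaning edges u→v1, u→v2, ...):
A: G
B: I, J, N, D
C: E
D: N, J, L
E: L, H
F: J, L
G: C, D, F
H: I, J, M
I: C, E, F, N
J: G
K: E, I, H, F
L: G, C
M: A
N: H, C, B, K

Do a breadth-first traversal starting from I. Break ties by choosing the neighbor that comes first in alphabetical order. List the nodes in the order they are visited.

Visit I; enqueue C, E, F, N → queue [C, E, F, N]
Visit C → queue [E, F, N]
Visit E; enqueue H, L → queue [F, N, H, L]
Visit F; enqueue J → queue [N, H, L, J]
Visit N; enqueue B, K → queue [H, L, J, B, K]
Visit H; enqueue M → queue [L, J, B, K, M]
Visit L; enqueue G → queue [J, B, K, M, G]
Visit J → queue [B, K, M, G]
Visit B; enqueue D → queue [K, M, G, D]
Visit K → queue [M, G, D]
Visit M; enqueue A → queue [G, D, A]
Visit G → queue [D, A]
Visit D → queue [A]
Visit A → queue []

I C E F N H L J B K M G D A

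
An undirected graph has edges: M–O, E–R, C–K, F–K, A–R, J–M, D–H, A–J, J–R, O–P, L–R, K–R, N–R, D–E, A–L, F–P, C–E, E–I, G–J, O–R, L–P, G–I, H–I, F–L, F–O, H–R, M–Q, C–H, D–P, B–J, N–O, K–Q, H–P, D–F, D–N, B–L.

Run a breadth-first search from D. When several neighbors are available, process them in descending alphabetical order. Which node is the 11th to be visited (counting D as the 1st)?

Visit D; enqueue P, N, H, F, E → queue [P, N, H, F, E]
Visit P; enqueue O, L → queue [N, H, F, E, O, L]
Visit N; enqueue R → queue [H, F, E, O, L, R]
Visit H; enqueue I, C → queue [F, E, O, L, R, I, C]
Visit F; enqueue K → queue [E, O, L, R, I, C, K]
Visit E → queue [O, L, R, I, C, K]
Visit O; enqueue M → queue [L, R, I, C, K, M]
Visit L; enqueue B, A → queue [R, I, C, K, M, B, A]
Visit R; enqueue J → queue [I, C, K, M, B, A, J]
Visit I; enqueue G → queue [C, K, M, B, A, J, G]
Visit C → queue [K, M, B, A, J, G]
Visit K; enqueue Q → queue [M, B, A, J, G, Q]
Visit M → queue [B, A, J, G, Q]
Visit B → queue [A, J, G, Q]
Visit A → queue [J, G, Q]
Visit J → queue [G, Q]
Visit G → queue [Q]
Visit Q → queue []

Visit order: D, P, N, H, F, E, O, L, R, I, C, K, M, B, A, J, G, Q

C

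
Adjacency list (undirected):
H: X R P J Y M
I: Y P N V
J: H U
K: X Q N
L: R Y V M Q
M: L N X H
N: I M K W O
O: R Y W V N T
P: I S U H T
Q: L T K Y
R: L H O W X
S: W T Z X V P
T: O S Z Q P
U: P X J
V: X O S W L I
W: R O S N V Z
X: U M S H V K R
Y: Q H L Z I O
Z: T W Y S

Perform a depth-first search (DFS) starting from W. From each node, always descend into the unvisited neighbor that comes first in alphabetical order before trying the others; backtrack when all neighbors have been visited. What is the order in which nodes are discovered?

W, N, I, P, H, J, U, X, K, Q, L, M, R, O, T, S, V, Z, Y

Visit W
W → N
N → I
I → P
P → H
H → J
J → U
U → X
X → K
K → Q
Q → L
L → M
L → R
R → O
O → T
T → S
S → V
S → Z
Z → Y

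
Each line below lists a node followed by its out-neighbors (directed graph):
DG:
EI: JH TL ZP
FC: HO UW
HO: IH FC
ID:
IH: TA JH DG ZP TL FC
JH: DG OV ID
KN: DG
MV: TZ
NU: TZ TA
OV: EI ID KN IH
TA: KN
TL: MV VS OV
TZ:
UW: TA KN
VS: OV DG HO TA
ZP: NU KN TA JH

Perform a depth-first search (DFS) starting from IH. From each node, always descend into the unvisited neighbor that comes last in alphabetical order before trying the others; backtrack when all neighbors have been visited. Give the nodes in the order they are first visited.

Visit IH
IH → ZP
ZP → TA
TA → KN
KN → DG
ZP → NU
NU → TZ
ZP → JH
JH → OV
OV → ID
OV → EI
EI → TL
TL → VS
VS → HO
HO → FC
FC → UW
TL → MV

IH ZP TA KN DG NU TZ JH OV ID EI TL VS HO FC UW MV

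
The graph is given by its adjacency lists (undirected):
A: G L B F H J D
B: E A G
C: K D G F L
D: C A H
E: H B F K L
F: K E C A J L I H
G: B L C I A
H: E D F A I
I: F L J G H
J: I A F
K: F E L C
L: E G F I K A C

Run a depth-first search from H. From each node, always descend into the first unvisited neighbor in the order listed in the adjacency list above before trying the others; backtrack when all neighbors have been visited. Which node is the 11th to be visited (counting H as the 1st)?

Visit H
H → E
E → B
B → A
A → G
G → L
L → F
F → K
K → C
C → D
F → J
J → I

Visit order: H, E, B, A, G, L, F, K, C, D, J, I

J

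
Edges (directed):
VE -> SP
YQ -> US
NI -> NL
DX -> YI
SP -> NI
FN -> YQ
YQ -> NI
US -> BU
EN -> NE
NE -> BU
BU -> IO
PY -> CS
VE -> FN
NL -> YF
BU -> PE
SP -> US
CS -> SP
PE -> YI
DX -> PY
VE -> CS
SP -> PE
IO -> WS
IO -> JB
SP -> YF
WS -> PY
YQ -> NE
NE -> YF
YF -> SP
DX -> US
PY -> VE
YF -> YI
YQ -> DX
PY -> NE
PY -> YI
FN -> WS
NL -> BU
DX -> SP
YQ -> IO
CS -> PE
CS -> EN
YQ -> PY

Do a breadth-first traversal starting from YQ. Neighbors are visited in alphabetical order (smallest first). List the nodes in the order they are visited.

Visit YQ; enqueue DX, IO, NE, NI, PY, US → queue [DX, IO, NE, NI, PY, US]
Visit DX; enqueue SP, YI → queue [IO, NE, NI, PY, US, SP, YI]
Visit IO; enqueue JB, WS → queue [NE, NI, PY, US, SP, YI, JB, WS]
Visit NE; enqueue BU, YF → queue [NI, PY, US, SP, YI, JB, WS, BU, YF]
Visit NI; enqueue NL → queue [PY, US, SP, YI, JB, WS, BU, YF, NL]
Visit PY; enqueue CS, VE → queue [US, SP, YI, JB, WS, BU, YF, NL, CS, VE]
Visit US → queue [SP, YI, JB, WS, BU, YF, NL, CS, VE]
Visit SP; enqueue PE → queue [YI, JB, WS, BU, YF, NL, CS, VE, PE]
Visit YI → queue [JB, WS, BU, YF, NL, CS, VE, PE]
Visit JB → queue [WS, BU, YF, NL, CS, VE, PE]
Visit WS → queue [BU, YF, NL, CS, VE, PE]
Visit BU → queue [YF, NL, CS, VE, PE]
Visit YF → queue [NL, CS, VE, PE]
Visit NL → queue [CS, VE, PE]
Visit CS; enqueue EN → queue [VE, PE, EN]
Visit VE; enqueue FN → queue [PE, EN, FN]
Visit PE → queue [EN, FN]
Visit EN → queue [FN]
Visit FN → queue []

YQ, DX, IO, NE, NI, PY, US, SP, YI, JB, WS, BU, YF, NL, CS, VE, PE, EN, FN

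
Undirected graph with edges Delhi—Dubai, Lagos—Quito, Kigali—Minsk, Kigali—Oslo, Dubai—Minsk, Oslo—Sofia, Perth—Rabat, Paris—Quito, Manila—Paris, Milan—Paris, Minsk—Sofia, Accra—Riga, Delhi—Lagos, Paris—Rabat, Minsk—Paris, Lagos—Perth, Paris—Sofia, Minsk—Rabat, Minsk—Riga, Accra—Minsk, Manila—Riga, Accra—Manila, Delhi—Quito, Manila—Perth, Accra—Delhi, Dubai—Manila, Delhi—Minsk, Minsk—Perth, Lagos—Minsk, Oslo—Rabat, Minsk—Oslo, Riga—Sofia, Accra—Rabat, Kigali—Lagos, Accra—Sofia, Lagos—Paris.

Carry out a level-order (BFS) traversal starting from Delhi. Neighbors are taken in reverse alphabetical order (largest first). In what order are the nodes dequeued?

Delhi, Quito, Minsk, Lagos, Dubai, Accra, Paris, Sofia, Riga, Rabat, Perth, Oslo, Kigali, Manila, Milan

Visit Delhi; enqueue Quito, Minsk, Lagos, Dubai, Accra → queue [Quito, Minsk, Lagos, Dubai, Accra]
Visit Quito; enqueue Paris → queue [Minsk, Lagos, Dubai, Accra, Paris]
Visit Minsk; enqueue Sofia, Riga, Rabat, Perth, Oslo, Kigali → queue [Lagos, Dubai, Accra, Paris, Sofia, Riga, Rabat, Perth, Oslo, Kigali]
Visit Lagos → queue [Dubai, Accra, Paris, Sofia, Riga, Rabat, Perth, Oslo, Kigali]
Visit Dubai; enqueue Manila → queue [Accra, Paris, Sofia, Riga, Rabat, Perth, Oslo, Kigali, Manila]
Visit Accra → queue [Paris, Sofia, Riga, Rabat, Perth, Oslo, Kigali, Manila]
Visit Paris; enqueue Milan → queue [Sofia, Riga, Rabat, Perth, Oslo, Kigali, Manila, Milan]
Visit Sofia → queue [Riga, Rabat, Perth, Oslo, Kigali, Manila, Milan]
Visit Riga → queue [Rabat, Perth, Oslo, Kigali, Manila, Milan]
Visit Rabat → queue [Perth, Oslo, Kigali, Manila, Milan]
Visit Perth → queue [Oslo, Kigali, Manila, Milan]
Visit Oslo → queue [Kigali, Manila, Milan]
Visit Kigali → queue [Manila, Milan]
Visit Manila → queue [Milan]
Visit Milan → queue []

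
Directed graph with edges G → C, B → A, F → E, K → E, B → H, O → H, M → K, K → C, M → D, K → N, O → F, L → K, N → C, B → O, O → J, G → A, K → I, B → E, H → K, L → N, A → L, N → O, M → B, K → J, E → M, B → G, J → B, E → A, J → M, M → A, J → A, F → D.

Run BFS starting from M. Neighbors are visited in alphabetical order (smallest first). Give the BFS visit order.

Visit M; enqueue A, B, D, K → queue [A, B, D, K]
Visit A; enqueue L → queue [B, D, K, L]
Visit B; enqueue E, G, H, O → queue [D, K, L, E, G, H, O]
Visit D → queue [K, L, E, G, H, O]
Visit K; enqueue C, I, J, N → queue [L, E, G, H, O, C, I, J, N]
Visit L → queue [E, G, H, O, C, I, J, N]
Visit E → queue [G, H, O, C, I, J, N]
Visit G → queue [H, O, C, I, J, N]
Visit H → queue [O, C, I, J, N]
Visit O; enqueue F → queue [C, I, J, N, F]
Visit C → queue [I, J, N, F]
Visit I → queue [J, N, F]
Visit J → queue [N, F]
Visit N → queue [F]
Visit F → queue []

M, A, B, D, K, L, E, G, H, O, C, I, J, N, F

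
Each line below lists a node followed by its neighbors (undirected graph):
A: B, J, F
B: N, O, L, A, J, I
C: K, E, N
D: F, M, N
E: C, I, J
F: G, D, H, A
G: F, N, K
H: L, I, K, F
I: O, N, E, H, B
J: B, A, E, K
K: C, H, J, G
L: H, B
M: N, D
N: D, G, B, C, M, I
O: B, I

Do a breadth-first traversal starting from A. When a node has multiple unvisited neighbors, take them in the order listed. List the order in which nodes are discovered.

A, B, J, F, N, O, L, I, E, K, G, D, H, C, M

Visit A; enqueue B, J, F → queue [B, J, F]
Visit B; enqueue N, O, L, I → queue [J, F, N, O, L, I]
Visit J; enqueue E, K → queue [F, N, O, L, I, E, K]
Visit F; enqueue G, D, H → queue [N, O, L, I, E, K, G, D, H]
Visit N; enqueue C, M → queue [O, L, I, E, K, G, D, H, C, M]
Visit O → queue [L, I, E, K, G, D, H, C, M]
Visit L → queue [I, E, K, G, D, H, C, M]
Visit I → queue [E, K, G, D, H, C, M]
Visit E → queue [K, G, D, H, C, M]
Visit K → queue [G, D, H, C, M]
Visit G → queue [D, H, C, M]
Visit D → queue [H, C, M]
Visit H → queue [C, M]
Visit C → queue [M]
Visit M → queue []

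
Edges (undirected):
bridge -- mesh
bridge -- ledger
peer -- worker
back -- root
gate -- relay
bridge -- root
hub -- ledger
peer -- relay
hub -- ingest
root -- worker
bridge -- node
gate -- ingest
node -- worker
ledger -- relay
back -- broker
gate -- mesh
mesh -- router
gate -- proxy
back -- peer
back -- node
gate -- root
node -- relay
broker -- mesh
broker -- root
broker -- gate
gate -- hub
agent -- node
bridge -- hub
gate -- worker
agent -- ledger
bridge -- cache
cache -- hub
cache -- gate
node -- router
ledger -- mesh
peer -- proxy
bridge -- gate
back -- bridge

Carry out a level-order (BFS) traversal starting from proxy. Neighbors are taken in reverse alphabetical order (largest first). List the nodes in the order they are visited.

proxy peer gate worker relay back root mesh ingest hub cache broker bridge node ledger router agent

Visit proxy; enqueue peer, gate → queue [peer, gate]
Visit peer; enqueue worker, relay, back → queue [gate, worker, relay, back]
Visit gate; enqueue root, mesh, ingest, hub, cache, broker, bridge → queue [worker, relay, back, root, mesh, ingest, hub, cache, broker, bridge]
Visit worker; enqueue node → queue [relay, back, root, mesh, ingest, hub, cache, broker, bridge, node]
Visit relay; enqueue ledger → queue [back, root, mesh, ingest, hub, cache, broker, bridge, node, ledger]
Visit back → queue [root, mesh, ingest, hub, cache, broker, bridge, node, ledger]
Visit root → queue [mesh, ingest, hub, cache, broker, bridge, node, ledger]
Visit mesh; enqueue router → queue [ingest, hub, cache, broker, bridge, node, ledger, router]
Visit ingest → queue [hub, cache, broker, bridge, node, ledger, router]
Visit hub → queue [cache, broker, bridge, node, ledger, router]
Visit cache → queue [broker, bridge, node, ledger, router]
Visit broker → queue [bridge, node, ledger, router]
Visit bridge → queue [node, ledger, router]
Visit node; enqueue agent → queue [ledger, router, agent]
Visit ledger → queue [router, agent]
Visit router → queue [agent]
Visit agent → queue []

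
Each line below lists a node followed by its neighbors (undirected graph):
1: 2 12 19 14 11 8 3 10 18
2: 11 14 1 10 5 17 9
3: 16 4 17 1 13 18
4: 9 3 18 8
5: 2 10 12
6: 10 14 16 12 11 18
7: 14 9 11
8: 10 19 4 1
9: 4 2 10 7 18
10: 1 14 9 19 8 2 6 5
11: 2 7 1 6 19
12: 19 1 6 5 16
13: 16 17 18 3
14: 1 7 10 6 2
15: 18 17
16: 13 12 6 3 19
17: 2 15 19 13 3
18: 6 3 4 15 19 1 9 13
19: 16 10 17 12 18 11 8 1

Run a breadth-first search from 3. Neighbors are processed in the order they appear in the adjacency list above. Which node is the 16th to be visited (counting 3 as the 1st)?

11

Visit 3; enqueue 16, 4, 17, 1, 13, 18 → queue [16, 4, 17, 1, 13, 18]
Visit 16; enqueue 12, 6, 19 → queue [4, 17, 1, 13, 18, 12, 6, 19]
Visit 4; enqueue 9, 8 → queue [17, 1, 13, 18, 12, 6, 19, 9, 8]
Visit 17; enqueue 2, 15 → queue [1, 13, 18, 12, 6, 19, 9, 8, 2, 15]
Visit 1; enqueue 14, 11, 10 → queue [13, 18, 12, 6, 19, 9, 8, 2, 15, 14, 11, 10]
Visit 13 → queue [18, 12, 6, 19, 9, 8, 2, 15, 14, 11, 10]
Visit 18 → queue [12, 6, 19, 9, 8, 2, 15, 14, 11, 10]
Visit 12; enqueue 5 → queue [6, 19, 9, 8, 2, 15, 14, 11, 10, 5]
Visit 6 → queue [19, 9, 8, 2, 15, 14, 11, 10, 5]
Visit 19 → queue [9, 8, 2, 15, 14, 11, 10, 5]
Visit 9; enqueue 7 → queue [8, 2, 15, 14, 11, 10, 5, 7]
Visit 8 → queue [2, 15, 14, 11, 10, 5, 7]
Visit 2 → queue [15, 14, 11, 10, 5, 7]
Visit 15 → queue [14, 11, 10, 5, 7]
Visit 14 → queue [11, 10, 5, 7]
Visit 11 → queue [10, 5, 7]
Visit 10 → queue [5, 7]
Visit 5 → queue [7]
Visit 7 → queue []

Visit order: 3, 16, 4, 17, 1, 13, 18, 12, 6, 19, 9, 8, 2, 15, 14, 11, 10, 5, 7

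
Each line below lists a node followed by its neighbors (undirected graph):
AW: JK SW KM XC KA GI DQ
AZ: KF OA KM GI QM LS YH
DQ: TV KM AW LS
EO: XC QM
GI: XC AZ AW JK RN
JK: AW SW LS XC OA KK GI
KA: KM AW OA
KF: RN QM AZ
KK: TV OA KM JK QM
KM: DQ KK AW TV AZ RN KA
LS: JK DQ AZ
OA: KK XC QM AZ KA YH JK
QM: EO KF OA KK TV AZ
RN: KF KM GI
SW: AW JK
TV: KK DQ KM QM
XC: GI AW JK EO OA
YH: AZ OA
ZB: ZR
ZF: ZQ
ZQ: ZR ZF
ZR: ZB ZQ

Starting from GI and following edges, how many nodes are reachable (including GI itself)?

BFS from GI visits: GI, XC, AZ, AW, JK, RN, EO, OA, KF, KM, QM, LS, YH, SW, KA, DQ, KK, TV
Reachable nodes: 18 of 22 total.

18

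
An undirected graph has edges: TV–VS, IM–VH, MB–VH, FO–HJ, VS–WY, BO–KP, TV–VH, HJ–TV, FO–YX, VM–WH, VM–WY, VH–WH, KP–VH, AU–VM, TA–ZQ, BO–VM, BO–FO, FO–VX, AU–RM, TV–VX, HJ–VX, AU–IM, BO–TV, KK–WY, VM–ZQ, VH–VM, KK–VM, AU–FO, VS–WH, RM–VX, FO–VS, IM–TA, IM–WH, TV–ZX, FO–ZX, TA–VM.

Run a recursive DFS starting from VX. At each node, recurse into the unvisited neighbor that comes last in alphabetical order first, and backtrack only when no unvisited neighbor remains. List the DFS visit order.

Visit VX
VX → TV
TV → ZX
ZX → FO
FO → YX
FO → VS
VS → WY
WY → VM
VM → ZQ
ZQ → TA
TA → IM
IM → WH
WH → VH
VH → MB
VH → KP
KP → BO
IM → AU
AU → RM
VM → KK
FO → HJ

VX, TV, ZX, FO, YX, VS, WY, VM, ZQ, TA, IM, WH, VH, MB, KP, BO, AU, RM, KK, HJ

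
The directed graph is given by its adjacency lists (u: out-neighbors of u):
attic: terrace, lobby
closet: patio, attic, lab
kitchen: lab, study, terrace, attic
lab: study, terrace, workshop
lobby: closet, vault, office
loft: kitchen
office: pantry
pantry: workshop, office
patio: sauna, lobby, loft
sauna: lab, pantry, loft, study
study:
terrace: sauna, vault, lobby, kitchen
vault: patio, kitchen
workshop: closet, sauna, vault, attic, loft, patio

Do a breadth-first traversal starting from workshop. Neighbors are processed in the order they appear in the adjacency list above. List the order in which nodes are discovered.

workshop closet sauna vault attic loft patio lab pantry study kitchen terrace lobby office

Visit workshop; enqueue closet, sauna, vault, attic, loft, patio → queue [closet, sauna, vault, attic, loft, patio]
Visit closet; enqueue lab → queue [sauna, vault, attic, loft, patio, lab]
Visit sauna; enqueue pantry, study → queue [vault, attic, loft, patio, lab, pantry, study]
Visit vault; enqueue kitchen → queue [attic, loft, patio, lab, pantry, study, kitchen]
Visit attic; enqueue terrace, lobby → queue [loft, patio, lab, pantry, study, kitchen, terrace, lobby]
Visit loft → queue [patio, lab, pantry, study, kitchen, terrace, lobby]
Visit patio → queue [lab, pantry, study, kitchen, terrace, lobby]
Visit lab → queue [pantry, study, kitchen, terrace, lobby]
Visit pantry; enqueue office → queue [study, kitchen, terrace, lobby, office]
Visit study → queue [kitchen, terrace, lobby, office]
Visit kitchen → queue [terrace, lobby, office]
Visit terrace → queue [lobby, office]
Visit lobby → queue [office]
Visit office → queue []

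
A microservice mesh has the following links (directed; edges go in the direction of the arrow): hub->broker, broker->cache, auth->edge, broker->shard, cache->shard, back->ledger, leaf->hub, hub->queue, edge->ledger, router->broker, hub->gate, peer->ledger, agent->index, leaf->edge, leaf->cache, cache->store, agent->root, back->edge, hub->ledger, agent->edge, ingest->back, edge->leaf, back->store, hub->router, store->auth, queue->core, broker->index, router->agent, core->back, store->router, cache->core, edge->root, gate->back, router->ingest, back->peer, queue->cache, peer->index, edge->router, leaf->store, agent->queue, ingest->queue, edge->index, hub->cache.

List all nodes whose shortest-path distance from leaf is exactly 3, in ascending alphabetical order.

agent, back, ingest

Level 0: leaf
Level 1: cache, edge, hub, store
Level 2: auth, broker, core, gate, index, ledger, queue, root, router, shard
Level 3: agent, back, ingest
Level 4: peer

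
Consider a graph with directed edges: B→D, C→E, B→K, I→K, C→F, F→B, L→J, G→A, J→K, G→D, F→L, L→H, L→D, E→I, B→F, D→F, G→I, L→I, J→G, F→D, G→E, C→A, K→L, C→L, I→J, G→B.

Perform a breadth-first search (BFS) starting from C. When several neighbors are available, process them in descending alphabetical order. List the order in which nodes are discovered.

Visit C; enqueue L, F, E, A → queue [L, F, E, A]
Visit L; enqueue J, I, H, D → queue [F, E, A, J, I, H, D]
Visit F; enqueue B → queue [E, A, J, I, H, D, B]
Visit E → queue [A, J, I, H, D, B]
Visit A → queue [J, I, H, D, B]
Visit J; enqueue K, G → queue [I, H, D, B, K, G]
Visit I → queue [H, D, B, K, G]
Visit H → queue [D, B, K, G]
Visit D → queue [B, K, G]
Visit B → queue [K, G]
Visit K → queue [G]
Visit G → queue []

C L F E A J I H D B K G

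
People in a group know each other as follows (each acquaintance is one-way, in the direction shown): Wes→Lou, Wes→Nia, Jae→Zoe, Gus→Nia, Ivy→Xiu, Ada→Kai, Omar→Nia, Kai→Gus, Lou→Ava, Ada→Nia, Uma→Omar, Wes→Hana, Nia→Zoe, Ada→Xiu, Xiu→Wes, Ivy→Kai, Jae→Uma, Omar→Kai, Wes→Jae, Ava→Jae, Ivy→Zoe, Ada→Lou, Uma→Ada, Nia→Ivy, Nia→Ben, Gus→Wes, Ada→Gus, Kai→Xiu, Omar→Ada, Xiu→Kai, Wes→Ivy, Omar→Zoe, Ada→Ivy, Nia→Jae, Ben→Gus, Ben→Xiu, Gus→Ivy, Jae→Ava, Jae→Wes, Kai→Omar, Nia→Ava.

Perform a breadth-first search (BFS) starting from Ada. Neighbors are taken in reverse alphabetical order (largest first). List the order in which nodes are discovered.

Ada, Xiu, Nia, Lou, Kai, Ivy, Gus, Wes, Zoe, Jae, Ben, Ava, Omar, Hana, Uma

Visit Ada; enqueue Xiu, Nia, Lou, Kai, Ivy, Gus → queue [Xiu, Nia, Lou, Kai, Ivy, Gus]
Visit Xiu; enqueue Wes → queue [Nia, Lou, Kai, Ivy, Gus, Wes]
Visit Nia; enqueue Zoe, Jae, Ben, Ava → queue [Lou, Kai, Ivy, Gus, Wes, Zoe, Jae, Ben, Ava]
Visit Lou → queue [Kai, Ivy, Gus, Wes, Zoe, Jae, Ben, Ava]
Visit Kai; enqueue Omar → queue [Ivy, Gus, Wes, Zoe, Jae, Ben, Ava, Omar]
Visit Ivy → queue [Gus, Wes, Zoe, Jae, Ben, Ava, Omar]
Visit Gus → queue [Wes, Zoe, Jae, Ben, Ava, Omar]
Visit Wes; enqueue Hana → queue [Zoe, Jae, Ben, Ava, Omar, Hana]
Visit Zoe → queue [Jae, Ben, Ava, Omar, Hana]
Visit Jae; enqueue Uma → queue [Ben, Ava, Omar, Hana, Uma]
Visit Ben → queue [Ava, Omar, Hana, Uma]
Visit Ava → queue [Omar, Hana, Uma]
Visit Omar → queue [Hana, Uma]
Visit Hana → queue [Uma]
Visit Uma → queue []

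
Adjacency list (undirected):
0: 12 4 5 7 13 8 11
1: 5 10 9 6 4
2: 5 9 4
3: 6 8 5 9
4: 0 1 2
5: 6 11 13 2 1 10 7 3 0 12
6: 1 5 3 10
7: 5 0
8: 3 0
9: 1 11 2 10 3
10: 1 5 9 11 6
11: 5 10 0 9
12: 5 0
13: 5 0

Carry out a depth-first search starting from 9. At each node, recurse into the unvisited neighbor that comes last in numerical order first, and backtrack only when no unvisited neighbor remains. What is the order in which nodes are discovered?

9, 11, 10, 6, 5, 13, 0, 12, 8, 3, 7, 4, 2, 1

Visit 9
9 → 11
11 → 10
10 → 6
6 → 5
5 → 13
13 → 0
0 → 12
0 → 8
8 → 3
0 → 7
0 → 4
4 → 2
4 → 1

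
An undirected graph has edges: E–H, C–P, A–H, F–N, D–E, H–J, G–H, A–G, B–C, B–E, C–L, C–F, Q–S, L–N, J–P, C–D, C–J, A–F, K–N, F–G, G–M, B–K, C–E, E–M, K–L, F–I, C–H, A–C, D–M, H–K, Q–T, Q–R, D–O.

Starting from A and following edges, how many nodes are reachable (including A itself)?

16

BFS from A visits: A, H, G, F, C, K, J, E, M, N, I, P, L, D, B, O
Reachable nodes: 16 of 20 total.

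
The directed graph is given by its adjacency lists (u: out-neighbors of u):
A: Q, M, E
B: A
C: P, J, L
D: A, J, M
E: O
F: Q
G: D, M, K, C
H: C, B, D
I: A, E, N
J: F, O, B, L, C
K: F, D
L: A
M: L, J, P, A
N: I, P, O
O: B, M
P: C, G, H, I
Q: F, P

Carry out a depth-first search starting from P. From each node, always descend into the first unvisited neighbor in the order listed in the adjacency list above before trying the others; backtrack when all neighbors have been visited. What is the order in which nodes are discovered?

Visit P
P → C
C → J
J → F
F → Q
J → O
O → B
B → A
A → M
M → L
A → E
P → G
G → D
G → K
P → H
P → I
I → N

P C J F Q O B A M L E G D K H I N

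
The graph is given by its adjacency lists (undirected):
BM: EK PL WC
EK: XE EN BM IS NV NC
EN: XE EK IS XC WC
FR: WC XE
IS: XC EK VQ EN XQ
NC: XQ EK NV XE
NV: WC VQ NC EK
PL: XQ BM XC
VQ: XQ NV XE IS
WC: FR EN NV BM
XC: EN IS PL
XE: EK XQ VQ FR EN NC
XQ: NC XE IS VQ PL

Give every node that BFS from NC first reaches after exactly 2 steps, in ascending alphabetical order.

BM, EN, FR, IS, PL, VQ, WC

Level 0: NC
Level 1: EK, NV, XE, XQ
Level 2: BM, EN, FR, IS, PL, VQ, WC
Level 3: XC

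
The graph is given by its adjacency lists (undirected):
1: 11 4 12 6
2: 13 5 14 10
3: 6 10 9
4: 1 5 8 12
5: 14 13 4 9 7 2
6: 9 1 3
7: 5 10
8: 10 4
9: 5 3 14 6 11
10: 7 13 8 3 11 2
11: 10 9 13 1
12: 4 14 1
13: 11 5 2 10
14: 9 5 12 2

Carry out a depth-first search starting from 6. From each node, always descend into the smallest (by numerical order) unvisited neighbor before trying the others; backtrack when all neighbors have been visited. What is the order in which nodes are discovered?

Visit 6
6 → 1
1 → 4
4 → 5
5 → 2
2 → 10
10 → 3
3 → 9
9 → 11
11 → 13
9 → 14
14 → 12
10 → 7
10 → 8

6, 1, 4, 5, 2, 10, 3, 9, 11, 13, 14, 12, 7, 8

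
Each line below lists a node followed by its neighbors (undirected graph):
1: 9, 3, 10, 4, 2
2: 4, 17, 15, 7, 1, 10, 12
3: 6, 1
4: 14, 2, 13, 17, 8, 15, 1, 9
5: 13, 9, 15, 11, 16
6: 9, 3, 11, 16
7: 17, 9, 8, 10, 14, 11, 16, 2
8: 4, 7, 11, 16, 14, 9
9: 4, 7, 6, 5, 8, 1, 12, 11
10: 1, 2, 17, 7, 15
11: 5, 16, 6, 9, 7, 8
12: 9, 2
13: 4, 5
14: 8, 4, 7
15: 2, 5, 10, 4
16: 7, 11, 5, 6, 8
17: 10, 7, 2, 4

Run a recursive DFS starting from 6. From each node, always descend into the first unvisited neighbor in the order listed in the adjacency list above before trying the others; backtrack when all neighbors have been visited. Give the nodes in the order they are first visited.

Visit 6
6 → 9
9 → 4
4 → 14
14 → 8
8 → 7
7 → 17
17 → 10
10 → 1
1 → 3
1 → 2
2 → 15
15 → 5
5 → 13
5 → 11
11 → 16
2 → 12

6, 9, 4, 14, 8, 7, 17, 10, 1, 3, 2, 15, 5, 13, 11, 16, 12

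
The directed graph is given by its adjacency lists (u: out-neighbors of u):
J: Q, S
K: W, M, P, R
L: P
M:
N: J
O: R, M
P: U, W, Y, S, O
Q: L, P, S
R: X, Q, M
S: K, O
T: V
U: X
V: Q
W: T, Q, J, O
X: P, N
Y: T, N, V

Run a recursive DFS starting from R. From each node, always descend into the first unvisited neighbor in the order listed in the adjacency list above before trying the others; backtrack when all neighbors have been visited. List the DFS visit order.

R, X, P, U, W, T, V, Q, L, S, K, M, O, J, Y, N

Visit R
R → X
X → P
P → U
P → W
W → T
T → V
V → Q
Q → L
Q → S
S → K
K → M
S → O
W → J
P → Y
Y → N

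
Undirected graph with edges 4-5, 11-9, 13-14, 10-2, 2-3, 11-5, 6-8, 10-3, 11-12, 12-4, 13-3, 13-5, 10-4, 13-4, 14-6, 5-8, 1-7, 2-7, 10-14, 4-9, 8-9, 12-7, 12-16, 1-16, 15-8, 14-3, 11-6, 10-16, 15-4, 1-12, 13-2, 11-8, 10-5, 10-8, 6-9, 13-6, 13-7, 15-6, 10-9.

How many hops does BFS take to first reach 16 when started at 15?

3

Level 0: 15
Level 1: 4, 6, 8
Level 2: 5, 9, 10, 11, 12, 13, 14
Level 3: 1, 2, 3, 7, 16
16 first appears at level 3.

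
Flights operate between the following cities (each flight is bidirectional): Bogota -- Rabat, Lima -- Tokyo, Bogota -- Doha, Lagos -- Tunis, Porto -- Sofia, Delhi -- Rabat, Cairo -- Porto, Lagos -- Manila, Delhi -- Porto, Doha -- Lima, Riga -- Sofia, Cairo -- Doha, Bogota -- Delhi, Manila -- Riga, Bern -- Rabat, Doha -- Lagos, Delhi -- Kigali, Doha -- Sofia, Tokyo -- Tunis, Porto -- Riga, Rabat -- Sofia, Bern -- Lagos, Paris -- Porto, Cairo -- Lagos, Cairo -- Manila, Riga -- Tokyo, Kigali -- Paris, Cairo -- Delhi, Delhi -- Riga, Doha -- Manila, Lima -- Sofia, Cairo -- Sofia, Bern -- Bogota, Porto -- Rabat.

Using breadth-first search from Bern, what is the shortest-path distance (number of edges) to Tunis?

2

Level 0: Bern
Level 1: Bogota, Lagos, Rabat
Level 2: Cairo, Delhi, Doha, Manila, Porto, Sofia, Tunis
Level 3: Kigali, Lima, Paris, Riga, Tokyo
Tunis first appears at level 2.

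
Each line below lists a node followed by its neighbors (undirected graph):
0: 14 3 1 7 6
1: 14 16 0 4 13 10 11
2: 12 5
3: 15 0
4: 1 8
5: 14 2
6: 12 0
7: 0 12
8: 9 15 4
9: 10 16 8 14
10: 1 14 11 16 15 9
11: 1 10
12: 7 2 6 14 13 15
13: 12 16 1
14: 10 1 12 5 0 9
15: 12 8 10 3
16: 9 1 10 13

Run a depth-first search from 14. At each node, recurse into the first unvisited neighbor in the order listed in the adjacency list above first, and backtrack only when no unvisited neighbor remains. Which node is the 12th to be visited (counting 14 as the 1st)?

6

Visit 14
14 → 10
10 → 1
1 → 16
16 → 9
9 → 8
8 → 15
15 → 12
12 → 7
7 → 0
0 → 3
0 → 6
12 → 2
2 → 5
12 → 13
8 → 4
1 → 11

Visit order: 14, 10, 1, 16, 9, 8, 15, 12, 7, 0, 3, 6, 2, 5, 13, 4, 11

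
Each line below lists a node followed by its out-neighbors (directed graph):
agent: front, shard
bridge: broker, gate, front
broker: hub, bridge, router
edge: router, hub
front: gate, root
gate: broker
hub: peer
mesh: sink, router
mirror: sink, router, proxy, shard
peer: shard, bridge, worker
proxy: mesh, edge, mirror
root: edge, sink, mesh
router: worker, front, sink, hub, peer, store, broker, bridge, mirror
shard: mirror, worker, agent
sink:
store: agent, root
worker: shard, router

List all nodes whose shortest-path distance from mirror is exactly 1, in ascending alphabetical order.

proxy, router, shard, sink

Level 0: mirror
Level 1: proxy, router, shard, sink
Level 2: agent, bridge, broker, edge, front, hub, mesh, peer, store, worker
Level 3: gate, root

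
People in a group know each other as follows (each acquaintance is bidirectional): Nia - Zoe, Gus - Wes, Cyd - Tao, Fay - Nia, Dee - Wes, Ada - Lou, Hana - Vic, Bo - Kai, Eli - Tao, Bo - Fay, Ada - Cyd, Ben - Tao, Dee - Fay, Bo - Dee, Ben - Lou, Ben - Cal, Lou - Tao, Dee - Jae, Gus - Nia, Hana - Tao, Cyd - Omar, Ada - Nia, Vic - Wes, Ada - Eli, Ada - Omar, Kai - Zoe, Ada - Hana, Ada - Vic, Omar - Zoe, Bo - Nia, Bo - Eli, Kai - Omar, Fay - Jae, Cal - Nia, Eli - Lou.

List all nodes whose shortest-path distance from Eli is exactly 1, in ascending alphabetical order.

Level 0: Eli
Level 1: Ada, Bo, Lou, Tao
Level 2: Ben, Cyd, Dee, Fay, Hana, Kai, Nia, Omar, Vic
Level 3: Cal, Gus, Jae, Wes, Zoe

Ada, Bo, Lou, Tao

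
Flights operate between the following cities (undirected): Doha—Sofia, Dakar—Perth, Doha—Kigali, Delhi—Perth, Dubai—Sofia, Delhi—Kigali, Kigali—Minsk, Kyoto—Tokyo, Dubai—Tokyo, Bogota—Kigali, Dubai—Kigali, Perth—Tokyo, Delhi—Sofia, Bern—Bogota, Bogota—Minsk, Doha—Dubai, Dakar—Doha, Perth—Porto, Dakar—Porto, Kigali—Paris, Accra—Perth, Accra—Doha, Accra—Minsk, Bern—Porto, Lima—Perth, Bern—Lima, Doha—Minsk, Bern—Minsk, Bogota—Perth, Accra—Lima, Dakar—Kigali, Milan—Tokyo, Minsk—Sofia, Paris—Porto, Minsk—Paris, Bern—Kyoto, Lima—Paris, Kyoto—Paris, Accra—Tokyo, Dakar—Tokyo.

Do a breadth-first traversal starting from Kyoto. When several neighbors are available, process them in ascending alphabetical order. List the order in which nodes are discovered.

Kyoto, Bern, Paris, Tokyo, Bogota, Lima, Minsk, Porto, Kigali, Accra, Dakar, Dubai, Milan, Perth, Doha, Sofia, Delhi

Visit Kyoto; enqueue Bern, Paris, Tokyo → queue [Bern, Paris, Tokyo]
Visit Bern; enqueue Bogota, Lima, Minsk, Porto → queue [Paris, Tokyo, Bogota, Lima, Minsk, Porto]
Visit Paris; enqueue Kigali → queue [Tokyo, Bogota, Lima, Minsk, Porto, Kigali]
Visit Tokyo; enqueue Accra, Dakar, Dubai, Milan, Perth → queue [Bogota, Lima, Minsk, Porto, Kigali, Accra, Dakar, Dubai, Milan, Perth]
Visit Bogota → queue [Lima, Minsk, Porto, Kigali, Accra, Dakar, Dubai, Milan, Perth]
Visit Lima → queue [Minsk, Porto, Kigali, Accra, Dakar, Dubai, Milan, Perth]
Visit Minsk; enqueue Doha, Sofia → queue [Porto, Kigali, Accra, Dakar, Dubai, Milan, Perth, Doha, Sofia]
Visit Porto → queue [Kigali, Accra, Dakar, Dubai, Milan, Perth, Doha, Sofia]
Visit Kigali; enqueue Delhi → queue [Accra, Dakar, Dubai, Milan, Perth, Doha, Sofia, Delhi]
Visit Accra → queue [Dakar, Dubai, Milan, Perth, Doha, Sofia, Delhi]
Visit Dakar → queue [Dubai, Milan, Perth, Doha, Sofia, Delhi]
Visit Dubai → queue [Milan, Perth, Doha, Sofia, Delhi]
Visit Milan → queue [Perth, Doha, Sofia, Delhi]
Visit Perth → queue [Doha, Sofia, Delhi]
Visit Doha → queue [Sofia, Delhi]
Visit Sofia → queue [Delhi]
Visit Delhi → queue []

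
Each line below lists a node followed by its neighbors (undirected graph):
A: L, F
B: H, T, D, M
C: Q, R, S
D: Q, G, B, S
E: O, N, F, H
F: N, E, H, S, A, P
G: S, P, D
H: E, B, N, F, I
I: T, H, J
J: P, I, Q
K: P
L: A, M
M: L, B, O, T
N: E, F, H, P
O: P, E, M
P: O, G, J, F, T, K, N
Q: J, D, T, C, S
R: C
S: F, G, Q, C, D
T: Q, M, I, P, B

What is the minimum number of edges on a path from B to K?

Level 0: B
Level 1: D, H, M, T
Level 2: E, F, G, I, L, N, O, P, Q, S
Level 3: A, C, J, K
Level 4: R
K first appears at level 3.

3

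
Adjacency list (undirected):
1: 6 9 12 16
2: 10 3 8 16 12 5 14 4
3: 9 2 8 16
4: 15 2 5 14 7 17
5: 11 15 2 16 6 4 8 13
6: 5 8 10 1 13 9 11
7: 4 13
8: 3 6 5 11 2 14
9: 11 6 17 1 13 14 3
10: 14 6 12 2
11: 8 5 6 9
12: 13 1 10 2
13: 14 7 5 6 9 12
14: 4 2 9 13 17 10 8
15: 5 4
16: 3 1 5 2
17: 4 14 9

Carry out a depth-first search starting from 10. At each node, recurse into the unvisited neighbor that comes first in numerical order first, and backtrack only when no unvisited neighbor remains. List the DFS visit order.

10 -> 2 -> 3 -> 8 -> 5 -> 4 -> 7 -> 13 -> 6 -> 1 -> 9 -> 11 -> 14 -> 17 -> 12 -> 16 -> 15

Visit 10
10 → 2
2 → 3
3 → 8
8 → 5
5 → 4
4 → 7
7 → 13
13 → 6
6 → 1
1 → 9
9 → 11
9 → 14
14 → 17
1 → 12
1 → 16
4 → 15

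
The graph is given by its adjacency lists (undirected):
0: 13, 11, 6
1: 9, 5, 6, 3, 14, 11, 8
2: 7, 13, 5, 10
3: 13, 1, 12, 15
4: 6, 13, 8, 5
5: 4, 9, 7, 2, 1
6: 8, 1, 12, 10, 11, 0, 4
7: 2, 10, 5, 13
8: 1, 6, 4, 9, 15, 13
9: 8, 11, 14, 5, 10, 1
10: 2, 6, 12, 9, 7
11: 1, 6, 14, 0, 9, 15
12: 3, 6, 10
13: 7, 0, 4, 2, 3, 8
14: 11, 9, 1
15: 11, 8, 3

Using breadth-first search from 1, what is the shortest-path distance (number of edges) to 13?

Level 0: 1
Level 1: 3, 5, 6, 8, 9, 11, 14
Level 2: 0, 2, 4, 7, 10, 12, 13, 15
13 first appears at level 2.

2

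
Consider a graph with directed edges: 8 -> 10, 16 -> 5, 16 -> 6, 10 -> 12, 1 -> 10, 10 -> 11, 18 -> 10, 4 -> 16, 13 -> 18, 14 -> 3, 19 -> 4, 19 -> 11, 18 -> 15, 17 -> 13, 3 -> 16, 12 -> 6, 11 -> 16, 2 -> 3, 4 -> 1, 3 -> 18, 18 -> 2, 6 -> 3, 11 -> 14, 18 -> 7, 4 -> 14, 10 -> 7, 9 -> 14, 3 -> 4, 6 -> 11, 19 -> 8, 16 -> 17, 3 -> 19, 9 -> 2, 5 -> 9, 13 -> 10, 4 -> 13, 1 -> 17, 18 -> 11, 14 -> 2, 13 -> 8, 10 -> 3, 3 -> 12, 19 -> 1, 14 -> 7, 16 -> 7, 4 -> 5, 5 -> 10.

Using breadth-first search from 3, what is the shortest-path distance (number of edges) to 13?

Level 0: 3
Level 1: 4, 12, 16, 18, 19
Level 2: 1, 2, 5, 6, 7, 8, 10, 11, 13, 14, 15, 17
Level 3: 9
13 first appears at level 2.

2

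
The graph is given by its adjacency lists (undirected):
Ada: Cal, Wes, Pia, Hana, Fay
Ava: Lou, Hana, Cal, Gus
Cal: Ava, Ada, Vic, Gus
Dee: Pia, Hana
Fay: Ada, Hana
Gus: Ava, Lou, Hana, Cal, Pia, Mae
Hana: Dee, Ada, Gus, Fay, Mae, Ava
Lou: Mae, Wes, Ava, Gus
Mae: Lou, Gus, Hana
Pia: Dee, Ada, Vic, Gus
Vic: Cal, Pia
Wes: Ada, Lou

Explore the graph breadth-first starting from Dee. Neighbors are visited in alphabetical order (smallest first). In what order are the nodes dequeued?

Dee, Hana, Pia, Ada, Ava, Fay, Gus, Mae, Vic, Cal, Wes, Lou

Visit Dee; enqueue Hana, Pia → queue [Hana, Pia]
Visit Hana; enqueue Ada, Ava, Fay, Gus, Mae → queue [Pia, Ada, Ava, Fay, Gus, Mae]
Visit Pia; enqueue Vic → queue [Ada, Ava, Fay, Gus, Mae, Vic]
Visit Ada; enqueue Cal, Wes → queue [Ava, Fay, Gus, Mae, Vic, Cal, Wes]
Visit Ava; enqueue Lou → queue [Fay, Gus, Mae, Vic, Cal, Wes, Lou]
Visit Fay → queue [Gus, Mae, Vic, Cal, Wes, Lou]
Visit Gus → queue [Mae, Vic, Cal, Wes, Lou]
Visit Mae → queue [Vic, Cal, Wes, Lou]
Visit Vic → queue [Cal, Wes, Lou]
Visit Cal → queue [Wes, Lou]
Visit Wes → queue [Lou]
Visit Lou → queue []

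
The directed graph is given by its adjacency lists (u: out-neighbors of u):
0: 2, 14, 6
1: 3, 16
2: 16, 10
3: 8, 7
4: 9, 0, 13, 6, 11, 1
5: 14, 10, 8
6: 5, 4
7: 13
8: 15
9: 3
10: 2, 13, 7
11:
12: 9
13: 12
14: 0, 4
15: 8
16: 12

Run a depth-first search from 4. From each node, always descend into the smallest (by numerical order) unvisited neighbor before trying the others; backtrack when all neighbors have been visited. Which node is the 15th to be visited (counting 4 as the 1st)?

Visit 4
4 → 0
0 → 2
2 → 10
10 → 7
7 → 13
13 → 12
12 → 9
9 → 3
3 → 8
8 → 15
2 → 16
0 → 6
6 → 5
5 → 14
4 → 1
4 → 11

Visit order: 4, 0, 2, 10, 7, 13, 12, 9, 3, 8, 15, 16, 6, 5, 14, 1, 11

14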